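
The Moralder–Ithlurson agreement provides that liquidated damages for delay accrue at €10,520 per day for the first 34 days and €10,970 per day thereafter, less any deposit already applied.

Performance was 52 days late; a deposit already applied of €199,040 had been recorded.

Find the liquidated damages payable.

First 34 days: 34 × €10,520 = €357,680
Remaining days: (52 − 34) × €10,970 = €197,460
Accrued per-day damages: €357,680 + €197,460 = €555,140
Less deposit already applied: €555,140 − €199,040 = €356,100

€356,100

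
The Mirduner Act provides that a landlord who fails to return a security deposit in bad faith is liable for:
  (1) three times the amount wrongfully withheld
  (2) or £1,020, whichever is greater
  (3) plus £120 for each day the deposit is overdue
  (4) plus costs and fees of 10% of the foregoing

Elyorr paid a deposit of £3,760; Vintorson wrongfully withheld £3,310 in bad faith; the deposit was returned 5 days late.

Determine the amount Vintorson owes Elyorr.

Recovery: £11,583

Trebled: 3 × £3,310 = £9,930
Minimum £1,020: £9,930 meets the minimum, no increase.
Late-return penalty: 5 × £120 = £600
Damages plus late penalty: £9,930 + £600 = £10,530
Costs and fees: 10% of £10,530 = £1,053
Total recovery: £10,530 + £1,053 = £11,583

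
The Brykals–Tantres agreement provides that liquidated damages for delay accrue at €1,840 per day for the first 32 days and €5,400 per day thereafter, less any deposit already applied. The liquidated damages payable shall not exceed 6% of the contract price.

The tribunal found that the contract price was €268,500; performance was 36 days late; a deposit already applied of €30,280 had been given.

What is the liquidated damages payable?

€16,110

First 32 days: 32 × €1,840 = €58,880
Remaining days: (36 − 32) × €5,400 = €21,600
Accrued per-day damages: €58,880 + €21,600 = €80,480
Less deposit already applied: €80,480 − €30,280 = €50,200
Cap: 6% of €268,500 = €16,110
Cap at €16,110: €50,200 exceeds the cap → €16,110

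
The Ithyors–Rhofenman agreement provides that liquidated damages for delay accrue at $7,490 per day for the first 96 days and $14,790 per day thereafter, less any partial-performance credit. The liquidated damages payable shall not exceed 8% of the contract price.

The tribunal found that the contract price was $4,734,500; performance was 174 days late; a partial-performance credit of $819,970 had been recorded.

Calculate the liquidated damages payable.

First 96 days: 96 × $7,490 = $719,040
Remaining days: (174 − 96) × $14,790 = $1,153,620
Accrued per-day damages: $719,040 + $1,153,620 = $1,872,660
Less partial-performance credit: $1,872,660 − $819,970 = $1,052,690
Cap: 8% of $4,734,500 = $378,760
Cap at $378,760: $1,052,690 exceeds the cap → $378,760

$378,760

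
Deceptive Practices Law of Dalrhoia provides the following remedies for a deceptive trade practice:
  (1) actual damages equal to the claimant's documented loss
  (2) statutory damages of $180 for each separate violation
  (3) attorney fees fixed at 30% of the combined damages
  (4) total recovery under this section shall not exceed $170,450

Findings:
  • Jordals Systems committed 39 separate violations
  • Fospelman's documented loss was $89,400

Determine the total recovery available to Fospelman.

Statutory damages: 39 × $180 = $7,020
Combined damages: $89,400 + $7,020 = $96,420
Attorney fees: 30% of $96,420 = $28,926
Total before cap: $96,420 + $28,926 = $125,346
Cap at $170,450: $125,346 is within the cap, no reduction.

$125,346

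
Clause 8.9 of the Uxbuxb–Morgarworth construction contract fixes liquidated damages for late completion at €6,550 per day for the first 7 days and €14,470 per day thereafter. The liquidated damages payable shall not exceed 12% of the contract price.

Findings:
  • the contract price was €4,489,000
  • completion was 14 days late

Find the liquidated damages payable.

First 7 days: 7 × €6,550 = €45,850
Remaining days: (14 − 7) × €14,470 = €101,290
Accrued per-day damages: €45,850 + €101,290 = €147,140
Cap: 12% of €4,489,000 = €538,680
Cap at €538,680: €147,140 is within the cap, no reduction.

€147,140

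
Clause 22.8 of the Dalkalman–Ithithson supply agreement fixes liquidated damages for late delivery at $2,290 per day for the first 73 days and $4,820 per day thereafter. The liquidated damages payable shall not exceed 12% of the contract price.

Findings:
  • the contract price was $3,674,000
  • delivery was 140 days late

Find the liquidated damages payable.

Liquidated damages: $440,880

First 73 days: 73 × $2,290 = $167,170
Remaining days: (140 − 73) × $4,820 = $322,940
Accrued per-day damages: $167,170 + $322,940 = $490,110
Cap: 12% of $3,674,000 = $440,880
Cap at $440,880: $490,110 exceeds the cap → $440,880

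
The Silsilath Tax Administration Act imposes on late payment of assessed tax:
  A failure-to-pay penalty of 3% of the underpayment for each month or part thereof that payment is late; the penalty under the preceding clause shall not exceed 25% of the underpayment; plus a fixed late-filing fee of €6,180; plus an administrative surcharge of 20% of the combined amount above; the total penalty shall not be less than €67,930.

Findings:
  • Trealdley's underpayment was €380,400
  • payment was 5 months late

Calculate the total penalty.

Accrued rate: 3% × 5 = 15%, capped at 25% → 15%
Failure-to-pay penalty: 15% of €380,400 = €57,060
Penalty before surcharge: €57,060 + €6,180 = €63,240
Administrative surcharge: 20% of €63,240 = €12,648
Total penalty: €63,240 + €12,648 = €75,888
Minimum €67,930: €75,888 meets the minimum, no increase.

Penalty: €75,888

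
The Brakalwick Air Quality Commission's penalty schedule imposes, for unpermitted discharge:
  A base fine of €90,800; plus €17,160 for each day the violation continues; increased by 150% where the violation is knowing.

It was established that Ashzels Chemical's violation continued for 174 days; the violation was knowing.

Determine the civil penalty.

Per-day component: 174 × €17,160 = €2,985,840
Base plus per-day: €90,800 + €2,985,840 = €3,076,640
Enhancement: 150% of €3,076,640 = €4,614,960
Enhanced fine: €3,076,640 + €4,614,960 = €7,691,600

€7,691,600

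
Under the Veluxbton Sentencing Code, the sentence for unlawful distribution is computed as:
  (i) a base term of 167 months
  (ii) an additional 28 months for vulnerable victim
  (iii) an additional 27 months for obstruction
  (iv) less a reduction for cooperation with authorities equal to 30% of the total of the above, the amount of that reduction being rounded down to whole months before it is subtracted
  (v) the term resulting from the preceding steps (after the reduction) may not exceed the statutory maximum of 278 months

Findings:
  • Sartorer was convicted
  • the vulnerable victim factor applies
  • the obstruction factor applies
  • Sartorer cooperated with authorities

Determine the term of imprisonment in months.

Vulnerable victim enhancement: +28 months
Obstruction enhancement: +27 months
Adjusted term: 167 months + 28 months + 27 months = 222 months
Cooperation with authorities reduction: 30% of 222 months = 66 months (rounded down)
After reduction: 222 − 66 = 156 months
Cap at 278 months: 156 months is within the cap, no reduction.

156 months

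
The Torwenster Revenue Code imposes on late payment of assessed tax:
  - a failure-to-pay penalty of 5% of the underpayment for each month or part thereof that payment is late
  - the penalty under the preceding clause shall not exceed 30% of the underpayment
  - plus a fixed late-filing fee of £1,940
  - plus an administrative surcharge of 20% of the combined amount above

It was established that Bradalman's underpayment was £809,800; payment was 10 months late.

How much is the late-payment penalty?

Accrued rate: 5% × 10 = 50%, capped at 30% → 30%
Failure-to-pay penalty: 30% of £809,800 = £242,940
Penalty before surcharge: £242,940 + £1,940 = £244,880
Administrative surcharge: 20% of £244,880 = £48,976
Total penalty: £244,880 + £48,976 = £293,856

£293,856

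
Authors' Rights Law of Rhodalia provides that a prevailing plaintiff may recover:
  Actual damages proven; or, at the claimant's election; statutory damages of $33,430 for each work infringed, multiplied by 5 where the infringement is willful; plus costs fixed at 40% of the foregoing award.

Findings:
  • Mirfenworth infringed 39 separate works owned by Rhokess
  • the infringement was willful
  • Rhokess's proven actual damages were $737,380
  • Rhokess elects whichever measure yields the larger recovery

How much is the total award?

$9,126,390

Statutory damages: 39 × $33,430 = $1,303,770
Multiplied by 5: 5 × $1,303,770 = $6,518,850
Greater of actual damages ($737,380) or enhanced statutory damages ($6,518,850): $6,518,850
Costs: 40% of $6,518,850 = $2,607,540
Award plus costs: $6,518,850 + $2,607,540 = $9,126,390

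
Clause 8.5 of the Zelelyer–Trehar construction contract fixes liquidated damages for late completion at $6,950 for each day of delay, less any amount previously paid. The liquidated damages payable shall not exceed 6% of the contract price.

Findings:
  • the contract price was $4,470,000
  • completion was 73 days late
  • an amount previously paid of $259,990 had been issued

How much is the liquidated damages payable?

Per-day damages: 73 × $6,950 = $507,350
Less amount previously paid: $507,350 − $259,990 = $247,360
Cap: 6% of $4,470,000 = $268,200
Cap at $268,200: $247,360 is within the cap, no reduction.

$247,360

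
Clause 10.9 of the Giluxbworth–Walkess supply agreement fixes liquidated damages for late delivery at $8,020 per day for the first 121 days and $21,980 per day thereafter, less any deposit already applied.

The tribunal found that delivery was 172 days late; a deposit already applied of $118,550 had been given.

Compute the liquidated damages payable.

First 121 days: 121 × $8,020 = $970,420
Remaining days: (172 − 121) × $21,980 = $1,120,980
Accrued per-day damages: $970,420 + $1,120,980 = $2,091,400
Less deposit already applied: $2,091,400 − $118,550 = $1,972,850

Liquidated damages: $1,972,850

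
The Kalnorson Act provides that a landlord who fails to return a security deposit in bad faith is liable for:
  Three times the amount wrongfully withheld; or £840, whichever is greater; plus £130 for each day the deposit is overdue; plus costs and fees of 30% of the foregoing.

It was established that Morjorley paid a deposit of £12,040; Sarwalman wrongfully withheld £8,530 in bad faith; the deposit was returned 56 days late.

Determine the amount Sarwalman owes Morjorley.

£42,731

Trebled: 3 × £8,530 = £25,590
Minimum £840: £25,590 meets the minimum, no increase.
Late-return penalty: 56 × £130 = £7,280
Damages plus late penalty: £25,590 + £7,280 = £32,870
Costs and fees: 30% of £32,870 = £9,861
Total recovery: £32,870 + £9,861 = £42,731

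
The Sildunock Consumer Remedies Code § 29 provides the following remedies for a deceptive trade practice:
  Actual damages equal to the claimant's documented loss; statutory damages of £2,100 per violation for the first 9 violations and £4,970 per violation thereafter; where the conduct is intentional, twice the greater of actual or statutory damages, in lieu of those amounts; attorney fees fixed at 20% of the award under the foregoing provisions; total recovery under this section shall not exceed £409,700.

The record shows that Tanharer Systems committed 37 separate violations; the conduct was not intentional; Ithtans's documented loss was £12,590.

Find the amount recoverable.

First 9 violations: 9 × £2,100 = £18,900
Remaining violations: (37 − 9) × £4,970 = £139,160
Statutory damages: £18,900 + £139,160 = £158,060
Conduct not intentional: the in-lieu enhancement does not apply.
Actual plus statutory damages: £12,590 + £158,060 = £170,650
Attorney fees: 20% of £170,650 = £34,130
Total before cap: £170,650 + £34,130 = £204,780
Cap at £409,700: £204,780 is within the cap, no reduction.

Total recovery: £204,780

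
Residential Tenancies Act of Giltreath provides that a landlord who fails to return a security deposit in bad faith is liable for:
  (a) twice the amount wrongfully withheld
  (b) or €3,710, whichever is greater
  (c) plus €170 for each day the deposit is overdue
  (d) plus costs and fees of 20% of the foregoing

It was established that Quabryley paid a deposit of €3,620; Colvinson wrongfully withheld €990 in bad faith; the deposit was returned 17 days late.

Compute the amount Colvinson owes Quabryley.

€7,920

Doubled: 2 × €990 = €1,980
Minimum €3,710: €1,980 is below the minimum → €3,710
Late-return penalty: 17 × €170 = €2,890
Damages plus late penalty: €3,710 + €2,890 = €6,600
Costs and fees: 20% of €6,600 = €1,320
Total recovery: €6,600 + €1,320 = €7,920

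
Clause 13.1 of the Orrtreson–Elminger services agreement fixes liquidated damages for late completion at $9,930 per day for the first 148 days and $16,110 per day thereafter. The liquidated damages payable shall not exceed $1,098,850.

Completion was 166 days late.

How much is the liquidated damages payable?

First 148 days: 148 × $9,930 = $1,469,640
Remaining days: (166 − 148) × $16,110 = $289,980
Accrued per-day damages: $1,469,640 + $289,980 = $1,759,620
Cap at $1,098,850: $1,759,620 exceeds the cap → $1,098,850

$1,098,850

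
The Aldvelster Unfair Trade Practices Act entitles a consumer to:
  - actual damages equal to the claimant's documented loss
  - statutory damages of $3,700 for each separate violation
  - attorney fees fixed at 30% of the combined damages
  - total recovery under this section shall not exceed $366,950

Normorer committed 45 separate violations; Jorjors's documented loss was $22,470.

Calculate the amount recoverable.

Statutory damages: 45 × $3,700 = $166,500
Combined damages: $22,470 + $166,500 = $188,970
Attorney fees: 30% of $188,970 = $56,691
Total before cap: $188,970 + $56,691 = $245,661
Cap at $366,950: $245,661 is within the cap, no reduction.

$245,661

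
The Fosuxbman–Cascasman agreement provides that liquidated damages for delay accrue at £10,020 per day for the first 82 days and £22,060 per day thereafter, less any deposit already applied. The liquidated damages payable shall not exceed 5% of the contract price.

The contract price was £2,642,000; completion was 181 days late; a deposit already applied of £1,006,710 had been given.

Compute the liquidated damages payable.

First 82 days: 82 × £10,020 = £821,640
Remaining days: (181 − 82) × £22,060 = £2,183,940
Accrued per-day damages: £821,640 + £2,183,940 = £3,005,580
Less deposit already applied: £3,005,580 − £1,006,710 = £1,998,870
Cap: 5% of £2,642,000 = £132,100
Cap at £132,100: £1,998,870 exceeds the cap → £132,100

£132,100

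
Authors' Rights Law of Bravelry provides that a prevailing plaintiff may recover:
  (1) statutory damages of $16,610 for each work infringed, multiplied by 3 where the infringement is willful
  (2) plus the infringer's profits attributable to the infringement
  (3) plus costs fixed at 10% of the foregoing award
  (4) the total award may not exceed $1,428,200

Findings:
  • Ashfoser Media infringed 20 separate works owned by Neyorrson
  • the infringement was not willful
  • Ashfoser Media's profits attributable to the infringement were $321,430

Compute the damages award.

Award: $718,993

Statutory damages: 20 × $16,610 = $332,200
Infringement not willful: no ×3 enhancement.
Combined award: $332,200 + $321,430 = $653,630
Costs: 10% of $653,630 = $65,363
Award plus costs: $653,630 + $65,363 = $718,993
Cap at $1,428,200: $718,993 is within the cap, no reduction.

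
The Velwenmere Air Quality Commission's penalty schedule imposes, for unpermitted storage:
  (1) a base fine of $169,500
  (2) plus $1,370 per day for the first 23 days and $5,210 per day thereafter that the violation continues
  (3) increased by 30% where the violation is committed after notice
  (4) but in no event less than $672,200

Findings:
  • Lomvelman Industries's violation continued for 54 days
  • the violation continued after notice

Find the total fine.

First 23 days: 23 × $1,370 = $31,510
Remaining days: (54 − 23) × $5,210 = $161,510
Per-day component: $31,510 + $161,510 = $193,020
Base plus per-day: $169,500 + $193,020 = $362,520
Enhancement: 30% of $362,520 = $108,756
Enhanced fine: $362,520 + $108,756 = $471,276
Minimum $672,200: $471,276 is below the minimum → $672,200

$672,200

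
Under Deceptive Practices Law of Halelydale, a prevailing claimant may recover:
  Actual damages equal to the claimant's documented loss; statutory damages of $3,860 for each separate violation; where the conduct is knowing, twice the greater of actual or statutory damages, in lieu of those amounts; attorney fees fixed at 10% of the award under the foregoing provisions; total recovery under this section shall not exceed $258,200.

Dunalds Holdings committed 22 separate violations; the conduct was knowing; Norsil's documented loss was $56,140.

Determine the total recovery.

Statutory damages: 22 × $3,860 = $84,920
Greater of actual damages ($56,140) or statutory damages ($84,920): $84,920
Doubled: 2 × $84,920 = $169,840
Attorney fees: 10% of $169,840 = $16,984
Total before cap: $169,840 + $16,984 = $186,824
Cap at $258,200: $186,824 is within the cap, no reduction.

$186,824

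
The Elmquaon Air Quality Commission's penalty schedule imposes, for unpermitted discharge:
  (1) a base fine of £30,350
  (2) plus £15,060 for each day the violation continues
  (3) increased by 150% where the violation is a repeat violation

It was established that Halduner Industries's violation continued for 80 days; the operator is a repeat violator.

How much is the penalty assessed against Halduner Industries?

Per-day component: 80 × £15,060 = £1,204,800
Base plus per-day: £30,350 + £1,204,800 = £1,235,150
Enhancement: 150% of £1,235,150 = £1,852,725
Enhanced fine: £1,235,150 + £1,852,725 = £3,087,875

£3,087,875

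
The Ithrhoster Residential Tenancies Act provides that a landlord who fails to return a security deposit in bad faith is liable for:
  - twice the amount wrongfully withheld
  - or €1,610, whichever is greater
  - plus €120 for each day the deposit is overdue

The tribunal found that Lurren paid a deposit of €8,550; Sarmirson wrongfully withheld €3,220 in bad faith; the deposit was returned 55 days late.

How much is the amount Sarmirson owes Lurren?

€13,040

Doubled: 2 × €3,220 = €6,440
Minimum €1,610: €6,440 meets the minimum, no increase.
Late-return penalty: 55 × €120 = €6,600
Damages plus late penalty: €6,440 + €6,600 = €13,040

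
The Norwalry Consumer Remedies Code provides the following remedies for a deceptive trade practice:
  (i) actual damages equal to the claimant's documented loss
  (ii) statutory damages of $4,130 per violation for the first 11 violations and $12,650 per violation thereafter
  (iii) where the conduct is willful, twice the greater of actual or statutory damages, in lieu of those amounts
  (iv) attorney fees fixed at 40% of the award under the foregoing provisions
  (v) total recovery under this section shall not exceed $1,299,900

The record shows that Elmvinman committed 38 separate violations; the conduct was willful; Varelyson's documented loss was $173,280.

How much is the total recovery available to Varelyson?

First 11 violations: 11 × $4,130 = $45,430
Remaining violations: (38 − 11) × $12,650 = $341,550
Statutory damages: $45,430 + $341,550 = $386,980
Greater of actual damages ($173,280) or statutory damages ($386,980): $386,980
Doubled: 2 × $386,980 = $773,960
Attorney fees: 40% of $773,960 = $309,584
Total before cap: $773,960 + $309,584 = $1,083,544
Cap at $1,299,900: $1,083,544 is within the cap, no reduction.

$1,083,544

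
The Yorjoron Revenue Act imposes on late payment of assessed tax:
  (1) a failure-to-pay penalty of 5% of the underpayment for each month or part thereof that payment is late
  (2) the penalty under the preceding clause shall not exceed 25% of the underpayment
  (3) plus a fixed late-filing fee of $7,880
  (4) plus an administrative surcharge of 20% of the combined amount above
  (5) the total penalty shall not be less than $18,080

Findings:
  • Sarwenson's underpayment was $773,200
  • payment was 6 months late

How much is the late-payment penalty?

Accrued rate: 5% × 6 = 30%, capped at 25% → 25%
Failure-to-pay penalty: 25% of $773,200 = $193,300
Penalty before surcharge: $193,300 + $7,880 = $201,180
Administrative surcharge: 20% of $201,180 = $40,236
Total penalty: $201,180 + $40,236 = $241,416
Minimum $18,080: $241,416 meets the minimum, no increase.

$241,416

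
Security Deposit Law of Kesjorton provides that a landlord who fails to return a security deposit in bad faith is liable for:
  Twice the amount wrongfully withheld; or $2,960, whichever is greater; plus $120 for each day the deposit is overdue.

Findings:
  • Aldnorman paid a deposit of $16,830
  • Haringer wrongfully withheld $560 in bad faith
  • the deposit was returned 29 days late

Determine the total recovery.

Doubled: 2 × $560 = $1,120
Minimum $2,960: $1,120 is below the minimum → $2,960
Late-return penalty: 29 × $120 = $3,480
Damages plus late penalty: $2,960 + $3,480 = $6,440

Recovery: $6,440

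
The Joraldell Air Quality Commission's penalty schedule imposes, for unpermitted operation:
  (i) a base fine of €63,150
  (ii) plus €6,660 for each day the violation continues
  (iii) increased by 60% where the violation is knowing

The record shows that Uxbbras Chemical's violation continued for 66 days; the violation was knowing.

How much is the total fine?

Per-day component: 66 × €6,660 = €439,560
Base plus per-day: €63,150 + €439,560 = €502,710
Enhancement: 60% of €502,710 = €301,626
Enhanced fine: €502,710 + €301,626 = €804,336

€804,336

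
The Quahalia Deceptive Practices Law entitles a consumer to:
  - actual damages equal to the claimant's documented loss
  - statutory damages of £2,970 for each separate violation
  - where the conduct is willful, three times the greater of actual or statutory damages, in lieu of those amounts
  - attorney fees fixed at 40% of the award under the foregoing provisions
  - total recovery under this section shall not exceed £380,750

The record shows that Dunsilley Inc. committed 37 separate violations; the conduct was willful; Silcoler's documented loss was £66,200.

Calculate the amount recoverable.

£380,750

Statutory damages: 37 × £2,970 = £109,890
Greater of actual damages (£66,200) or statutory damages (£109,890): £109,890
Trebled: 3 × £109,890 = £329,670
Attorney fees: 40% of £329,670 = £131,868
Total before cap: £329,670 + £131,868 = £461,538
Cap at £380,750: £461,538 exceeds the cap → £380,750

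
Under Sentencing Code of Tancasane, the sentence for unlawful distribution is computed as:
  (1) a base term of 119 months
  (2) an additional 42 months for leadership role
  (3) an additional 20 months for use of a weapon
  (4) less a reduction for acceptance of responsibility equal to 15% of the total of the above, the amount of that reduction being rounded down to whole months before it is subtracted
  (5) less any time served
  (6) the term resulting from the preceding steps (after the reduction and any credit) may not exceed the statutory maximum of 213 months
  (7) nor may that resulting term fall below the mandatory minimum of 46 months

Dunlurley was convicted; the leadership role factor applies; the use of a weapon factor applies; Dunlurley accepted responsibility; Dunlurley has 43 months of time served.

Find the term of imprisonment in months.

Leadership role enhancement: +42 months
Use of a weapon enhancement: +20 months
Adjusted term: 119 months + 42 months + 20 months = 181 months
Acceptance of responsibility reduction: 15% of 181 months = 27 months (rounded down)
After reduction: 181 − 27 = 154 months
Less time served: 154 months − 43 months = 111 months
Cap at 213 months: 111 months is within the cap, no reduction.
Minimum 46 months: 111 months meets the minimum, no increase.

111 months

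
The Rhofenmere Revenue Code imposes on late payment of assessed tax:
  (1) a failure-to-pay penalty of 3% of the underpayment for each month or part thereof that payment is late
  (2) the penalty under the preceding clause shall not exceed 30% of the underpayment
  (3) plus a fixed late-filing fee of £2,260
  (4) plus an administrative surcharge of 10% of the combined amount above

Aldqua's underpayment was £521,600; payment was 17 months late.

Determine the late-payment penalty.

Penalty: £174,614

Accrued rate: 3% × 17 = 51%, capped at 30% → 30%
Failure-to-pay penalty: 30% of £521,600 = £156,480
Penalty before surcharge: £156,480 + £2,260 = £158,740
Administrative surcharge: 10% of £158,740 = £15,874
Total penalty: £158,740 + £15,874 = £174,614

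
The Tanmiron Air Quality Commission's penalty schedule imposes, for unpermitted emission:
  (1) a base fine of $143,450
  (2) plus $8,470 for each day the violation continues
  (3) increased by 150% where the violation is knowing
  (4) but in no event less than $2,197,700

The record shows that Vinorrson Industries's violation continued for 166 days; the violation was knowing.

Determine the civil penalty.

Per-day component: 166 × $8,470 = $1,406,020
Base plus per-day: $143,450 + $1,406,020 = $1,549,470
Enhancement: 150% of $1,549,470 = $2,324,205
Enhanced fine: $1,549,470 + $2,324,205 = $3,873,675
Minimum $2,197,700: $3,873,675 meets the minimum, no increase.

Civil penalty: $3,873,675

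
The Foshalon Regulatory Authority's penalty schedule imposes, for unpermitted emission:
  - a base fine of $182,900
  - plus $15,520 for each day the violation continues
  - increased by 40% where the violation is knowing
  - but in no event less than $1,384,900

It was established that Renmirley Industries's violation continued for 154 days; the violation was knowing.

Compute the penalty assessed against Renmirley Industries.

Per-day component: 154 × $15,520 = $2,390,080
Base plus per-day: $182,900 + $2,390,080 = $2,572,980
Enhancement: 40% of $2,572,980 = $1,029,192
Enhanced fine: $2,572,980 + $1,029,192 = $3,602,172
Minimum $1,384,900: $3,602,172 meets the minimum, no increase.

Civil penalty: $3,602,172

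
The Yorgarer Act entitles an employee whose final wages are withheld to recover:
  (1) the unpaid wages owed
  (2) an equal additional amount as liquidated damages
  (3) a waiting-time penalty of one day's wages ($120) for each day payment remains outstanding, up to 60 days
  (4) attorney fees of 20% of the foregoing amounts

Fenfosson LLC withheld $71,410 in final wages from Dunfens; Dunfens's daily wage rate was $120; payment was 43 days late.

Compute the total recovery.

$177,576

Liquidated damages (equal amount): $71,410
Penalty days: min(43, 60) = 43
Waiting-time penalty: 43 × $120 = $5,160
Subtotal: $71,410 + $71,410 + $5,160 = $147,980
Attorney fees: 20% of $147,980 = $29,596
Total award: $147,980 + $29,596 = $177,576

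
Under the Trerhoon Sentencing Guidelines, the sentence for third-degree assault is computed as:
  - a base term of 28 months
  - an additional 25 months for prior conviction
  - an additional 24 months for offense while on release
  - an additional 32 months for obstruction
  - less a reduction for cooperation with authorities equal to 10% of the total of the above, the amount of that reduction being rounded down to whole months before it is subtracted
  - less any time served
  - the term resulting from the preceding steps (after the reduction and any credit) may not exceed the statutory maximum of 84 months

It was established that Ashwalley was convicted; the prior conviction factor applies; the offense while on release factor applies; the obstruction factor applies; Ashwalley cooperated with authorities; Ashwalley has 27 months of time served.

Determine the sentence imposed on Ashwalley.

Prior conviction enhancement: +25 months
Offense while on release enhancement: +24 months
Obstruction enhancement: +32 months
Adjusted term: 28 months + 25 months + 24 months + 32 months = 109 months
Cooperation with authorities reduction: 10% of 109 months = 10 months (rounded down)
After reduction: 109 − 10 = 99 months
Less time served: 99 months − 27 months = 72 months
Cap at 84 months: 72 months is within the cap, no reduction.

72 months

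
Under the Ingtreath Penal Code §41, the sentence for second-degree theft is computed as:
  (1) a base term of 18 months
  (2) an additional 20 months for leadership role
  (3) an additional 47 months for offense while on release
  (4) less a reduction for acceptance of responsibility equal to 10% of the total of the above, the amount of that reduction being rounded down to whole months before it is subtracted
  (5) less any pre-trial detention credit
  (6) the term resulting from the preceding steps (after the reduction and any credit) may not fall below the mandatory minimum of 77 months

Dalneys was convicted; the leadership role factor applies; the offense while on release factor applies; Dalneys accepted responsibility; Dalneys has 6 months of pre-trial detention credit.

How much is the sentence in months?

77 months

Leadership role enhancement: +20 months
Offense while on release enhancement: +47 months
Adjusted term: 18 months + 20 months + 47 months = 85 months
Acceptance of responsibility reduction: 10% of 85 months = 8 months (rounded down)
After reduction: 85 − 8 = 77 months
Less pre-trial detention credit: 77 months − 6 months = 71 months
Minimum 77 months: 71 months is below the minimum → 77 months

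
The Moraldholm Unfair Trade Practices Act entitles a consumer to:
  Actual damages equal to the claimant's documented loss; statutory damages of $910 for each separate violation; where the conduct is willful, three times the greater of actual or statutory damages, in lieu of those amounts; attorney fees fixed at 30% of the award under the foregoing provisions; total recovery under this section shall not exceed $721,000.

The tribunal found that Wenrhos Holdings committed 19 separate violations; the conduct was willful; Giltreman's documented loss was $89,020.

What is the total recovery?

$347,178

Statutory damages: 19 × $910 = $17,290
Greater of actual damages ($89,020) or statutory damages ($17,290): $89,020
Trebled: 3 × $89,020 = $267,060
Attorney fees: 30% of $267,060 = $80,118
Total before cap: $267,060 + $80,118 = $347,178
Cap at $721,000: $347,178 is within the cap, no reduction.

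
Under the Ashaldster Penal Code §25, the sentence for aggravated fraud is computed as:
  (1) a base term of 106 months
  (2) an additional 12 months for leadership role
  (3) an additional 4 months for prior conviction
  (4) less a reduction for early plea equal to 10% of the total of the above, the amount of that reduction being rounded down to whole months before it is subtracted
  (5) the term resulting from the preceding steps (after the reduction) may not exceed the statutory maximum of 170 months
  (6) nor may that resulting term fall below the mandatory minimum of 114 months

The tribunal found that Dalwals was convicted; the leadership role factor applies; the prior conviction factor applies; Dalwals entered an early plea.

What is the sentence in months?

Leadership role enhancement: +12 months
Prior conviction enhancement: +4 months
Adjusted term: 106 months + 12 months + 4 months = 122 months
Early plea reduction: 10% of 122 months = 12 months (rounded down)
After reduction: 122 − 12 = 110 months
Cap at 170 months: 110 months is within the cap, no reduction.
Minimum 114 months: 110 months is below the minimum → 114 months

114 months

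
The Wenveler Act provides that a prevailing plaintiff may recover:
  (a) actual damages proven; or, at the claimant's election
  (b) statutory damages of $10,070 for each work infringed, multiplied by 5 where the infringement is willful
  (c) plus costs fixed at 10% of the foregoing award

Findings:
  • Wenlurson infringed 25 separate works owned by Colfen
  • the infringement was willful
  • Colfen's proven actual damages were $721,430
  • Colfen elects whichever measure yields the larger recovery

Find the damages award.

$1,384,625

Statutory damages: 25 × $10,070 = $251,750
Multiplied by 5: 5 × $251,750 = $1,258,750
Greater of actual damages ($721,430) or enhanced statutory damages ($1,258,750): $1,258,750
Costs: 10% of $1,258,750 = $125,875
Award plus costs: $1,258,750 + $125,875 = $1,384,625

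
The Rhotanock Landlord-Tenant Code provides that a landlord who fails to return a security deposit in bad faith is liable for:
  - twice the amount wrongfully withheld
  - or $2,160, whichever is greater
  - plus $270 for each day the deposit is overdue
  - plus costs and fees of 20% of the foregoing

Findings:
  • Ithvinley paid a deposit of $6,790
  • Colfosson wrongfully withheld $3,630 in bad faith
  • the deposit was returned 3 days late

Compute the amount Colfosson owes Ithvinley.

$9,684

Doubled: 2 × $3,630 = $7,260
Minimum $2,160: $7,260 meets the minimum, no increase.
Late-return penalty: 3 × $270 = $810
Damages plus late penalty: $7,260 + $810 = $8,070
Costs and fees: 20% of $8,070 = $1,614
Total recovery: $8,070 + $1,614 = $9,684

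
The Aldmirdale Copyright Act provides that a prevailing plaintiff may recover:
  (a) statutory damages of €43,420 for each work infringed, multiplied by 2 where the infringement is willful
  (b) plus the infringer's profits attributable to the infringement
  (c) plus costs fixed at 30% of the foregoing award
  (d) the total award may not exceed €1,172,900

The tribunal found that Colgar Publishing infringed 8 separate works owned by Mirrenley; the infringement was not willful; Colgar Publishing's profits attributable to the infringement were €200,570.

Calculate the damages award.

€712,309

Statutory damages: 8 × €43,420 = €347,360
Infringement not willful: no ×2 enhancement.
Combined award: €347,360 + €200,570 = €547,930
Costs: 30% of €547,930 = €164,379
Award plus costs: €547,930 + €164,379 = €712,309
Cap at €1,172,900: €712,309 is within the cap, no reduction.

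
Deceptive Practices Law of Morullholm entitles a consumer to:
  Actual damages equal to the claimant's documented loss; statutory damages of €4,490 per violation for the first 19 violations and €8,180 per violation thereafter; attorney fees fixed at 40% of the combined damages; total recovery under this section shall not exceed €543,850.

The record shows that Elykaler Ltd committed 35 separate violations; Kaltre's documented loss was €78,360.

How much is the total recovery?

€412,370

First 19 violations: 19 × €4,490 = €85,310
Remaining violations: (35 − 19) × €8,180 = €130,880
Statutory damages: €85,310 + €130,880 = €216,190
Combined damages: €78,360 + €216,190 = €294,550
Attorney fees: 40% of €294,550 = €117,820
Total before cap: €294,550 + €117,820 = €412,370
Cap at €543,850: €412,370 is within the cap, no reduction.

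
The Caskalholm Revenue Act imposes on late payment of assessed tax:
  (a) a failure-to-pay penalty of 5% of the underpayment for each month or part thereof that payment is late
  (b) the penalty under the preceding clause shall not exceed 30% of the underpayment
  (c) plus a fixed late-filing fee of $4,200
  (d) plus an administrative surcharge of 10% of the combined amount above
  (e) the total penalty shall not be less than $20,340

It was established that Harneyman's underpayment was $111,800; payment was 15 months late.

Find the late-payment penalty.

Accrued rate: 5% × 15 = 75%, capped at 30% → 30%
Failure-to-pay penalty: 30% of $111,800 = $33,540
Penalty before surcharge: $33,540 + $4,200 = $37,740
Administrative surcharge: 10% of $37,740 = $3,774
Total penalty: $37,740 + $3,774 = $41,514
Minimum $20,340: $41,514 meets the minimum, no increase.

Penalty: $41,514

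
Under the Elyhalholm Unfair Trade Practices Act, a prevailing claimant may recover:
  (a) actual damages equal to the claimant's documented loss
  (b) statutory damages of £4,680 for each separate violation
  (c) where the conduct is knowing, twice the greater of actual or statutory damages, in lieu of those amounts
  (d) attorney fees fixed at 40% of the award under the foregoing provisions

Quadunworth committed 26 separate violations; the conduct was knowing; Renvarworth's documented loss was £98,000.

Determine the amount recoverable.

£340,704

Statutory damages: 26 × £4,680 = £121,680
Greater of actual damages (£98,000) or statutory damages (£121,680): £121,680
Doubled: 2 × £121,680 = £243,360
Attorney fees: 40% of £243,360 = £97,344
Total recovery: £243,360 + £97,344 = £340,704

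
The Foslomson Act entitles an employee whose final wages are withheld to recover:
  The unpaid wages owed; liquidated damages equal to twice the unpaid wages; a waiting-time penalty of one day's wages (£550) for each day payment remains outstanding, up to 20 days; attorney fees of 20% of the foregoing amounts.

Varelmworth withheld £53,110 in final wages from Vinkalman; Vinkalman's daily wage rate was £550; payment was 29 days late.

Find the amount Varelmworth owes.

Doubled: 2 × £53,110 = £106,220
Penalty days: min(29, 20) = 20
Waiting-time penalty: 20 × £550 = £11,000
Subtotal: £53,110 + £106,220 + £11,000 = £170,330
Attorney fees: 20% of £170,330 = £34,066
Total award: £170,330 + £34,066 = £204,396

£204,396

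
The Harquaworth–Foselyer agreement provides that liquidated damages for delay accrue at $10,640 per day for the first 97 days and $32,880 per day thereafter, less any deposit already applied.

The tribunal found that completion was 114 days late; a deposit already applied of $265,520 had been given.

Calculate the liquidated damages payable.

First 97 days: 97 × $10,640 = $1,032,080
Remaining days: (114 − 97) × $32,880 = $558,960
Accrued per-day damages: $1,032,080 + $558,960 = $1,591,040
Less deposit already applied: $1,591,040 − $265,520 = $1,325,520

$1,325,520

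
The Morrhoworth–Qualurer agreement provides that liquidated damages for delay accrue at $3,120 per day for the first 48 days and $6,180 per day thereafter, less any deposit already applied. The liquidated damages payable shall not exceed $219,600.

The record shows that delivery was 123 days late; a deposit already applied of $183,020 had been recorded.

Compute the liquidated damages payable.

Liquidated damages: $219,600

First 48 days: 48 × $3,120 = $149,760
Remaining days: (123 − 48) × $6,180 = $463,500
Accrued per-day damages: $149,760 + $463,500 = $613,260
Less deposit already applied: $613,260 − $183,020 = $430,240
Cap at $219,600: $430,240 exceeds the cap → $219,600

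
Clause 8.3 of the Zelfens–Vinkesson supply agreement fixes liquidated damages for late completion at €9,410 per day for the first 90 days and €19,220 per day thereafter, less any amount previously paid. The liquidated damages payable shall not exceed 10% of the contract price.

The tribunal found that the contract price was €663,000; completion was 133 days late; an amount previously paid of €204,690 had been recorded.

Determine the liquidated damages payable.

First 90 days: 90 × €9,410 = €846,900
Remaining days: (133 − 90) × €19,220 = €826,460
Accrued per-day damages: €846,900 + €826,460 = €1,673,360
Less amount previously paid: €1,673,360 − €204,690 = €1,468,670
Cap: 10% of €663,000 = €66,300
Cap at €66,300: €1,468,670 exceeds the cap → €66,300

€66,300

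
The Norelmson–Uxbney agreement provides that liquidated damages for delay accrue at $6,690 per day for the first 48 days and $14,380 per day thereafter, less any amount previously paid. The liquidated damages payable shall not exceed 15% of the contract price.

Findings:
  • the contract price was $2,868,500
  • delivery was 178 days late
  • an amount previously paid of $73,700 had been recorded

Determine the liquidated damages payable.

First 48 days: 48 × $6,690 = $321,120
Remaining days: (178 − 48) × $14,380 = $1,869,400
Accrued per-day damages: $321,120 + $1,869,400 = $2,190,520
Less amount previously paid: $2,190,520 − $73,700 = $2,116,820
Cap: 15% of $2,868,500 = $430,275
Cap at $430,275: $2,116,820 exceeds the cap → $430,275

$430,275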